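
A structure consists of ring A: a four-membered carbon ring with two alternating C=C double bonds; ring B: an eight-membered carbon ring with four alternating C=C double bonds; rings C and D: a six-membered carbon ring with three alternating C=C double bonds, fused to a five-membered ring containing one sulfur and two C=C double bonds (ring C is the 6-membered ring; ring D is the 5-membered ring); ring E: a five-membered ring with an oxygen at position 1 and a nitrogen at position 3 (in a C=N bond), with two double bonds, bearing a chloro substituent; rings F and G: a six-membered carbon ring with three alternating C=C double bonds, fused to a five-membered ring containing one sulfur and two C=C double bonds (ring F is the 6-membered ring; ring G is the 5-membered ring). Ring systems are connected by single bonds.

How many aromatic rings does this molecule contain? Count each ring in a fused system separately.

Ring A has only sp² ring atoms; a planar conformation would have a fully conjugated π system of 4 electrons. But 4 = 4(1), which is 4n not 4n+2, so ring A is not aromatic (cyclobutadiene) — cyclobutadiene is antiaromatic and distorts to a rectangle.
Ring B has only sp² ring atoms; a planar conformation would have a fully conjugated π system of 8 electrons. But 8 = 4(2), which is 4n not 4n+2, so ring B is not aromatic (cyclooctatetraene) — cyclooctatetraene distorts into a non-planar tub to avoid antiaromaticity.
Rings C and D form a fused bicyclic system (with one sulfur) with 9 sp² atoms and 10 π electrons from ring double bonds plus a heteroatom lone pair. 10 = 4(2)+2, so the system is aromatic and both rings count as aromatic (benzothiophene).
Ring E is planar and fully conjugated; 2 ring double bonds (4 π electrons) plus a heteroatom lone pair (2) give 6 π electrons. 6 = 4(1)+2, so ring E is aromatic (oxazole).
Rings F and G form a fused bicyclic system (with one sulfur) with 9 sp² atoms and 10 π electrons from ring double bonds plus a heteroatom lone pair. 10 = 4(2)+2, so the system is aromatic and both rings count as aromatic (benzothiophene).
Aromatic: C, D, E, F, G. Total: 5.

5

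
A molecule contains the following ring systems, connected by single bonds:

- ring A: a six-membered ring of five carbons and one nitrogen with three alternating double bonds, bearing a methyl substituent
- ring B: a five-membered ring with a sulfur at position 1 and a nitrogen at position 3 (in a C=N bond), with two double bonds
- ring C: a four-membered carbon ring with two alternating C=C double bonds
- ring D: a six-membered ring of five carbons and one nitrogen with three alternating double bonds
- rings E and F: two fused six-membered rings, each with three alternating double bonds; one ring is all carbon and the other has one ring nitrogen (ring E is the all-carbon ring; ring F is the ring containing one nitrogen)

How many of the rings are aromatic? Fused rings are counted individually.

5

Ring A has a continuous p-orbital overlap around the ring; 3 ring double bonds give 6 π electrons. That satisfies 4n+2 with n=1, so ring A is aromatic (pyridine).
Ring B has a continuous p-orbital overlap around the ring; 2 ring double bonds (4 π electrons) plus a heteroatom lone pair (2) give 6 π electrons. Since 6 = 4n+2 (n=1), ring B is aromatic (thiazole).
Ring C has only sp² ring atoms; a planar conformation would have a fully conjugated π system of 4 electrons. But 4 = 4(1), which is 4n not 4n+2, so ring C is not aromatic (cyclobutadiene) — cyclobutadiene is antiaromatic and distorts to a rectangle.
Ring D has a continuous p-orbital overlap around the ring; 3 ring double bonds give 6 π electrons. 6 = 4(1)+2, so ring D is aromatic (pyridine).
Rings E and F form a fused bicyclic system (with one nitrogen) with 10 sp² atoms and 10 π electrons from ring double bonds. 10 = 4(2)+2, so the system is aromatic and both rings count as aromatic (quinoline).
Aromatic: A, B, D, E, F. Total: 5.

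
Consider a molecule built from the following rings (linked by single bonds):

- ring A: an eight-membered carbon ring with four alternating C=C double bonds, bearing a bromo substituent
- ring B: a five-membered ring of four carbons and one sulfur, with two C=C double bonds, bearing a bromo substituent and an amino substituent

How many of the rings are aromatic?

1

Ring A has only sp² ring atoms; a planar conformation would have a fully conjugated π system of 8 electrons. But 8 = 4(2), which is 4n not 4n+2, so ring A is not aromatic (cyclooctatetraene) — cyclooctatetraene distorts into a non-planar tub to avoid antiaromaticity.
Ring B is fully conjugated (every ring atom contributes a p orbital); 2 ring double bonds (4 π electrons) plus a heteroatom lone pair (2) give 6 π electrons. 6 = 4(1)+2, so ring B is aromatic (thiophene).
Aromatic: B. Total: 1.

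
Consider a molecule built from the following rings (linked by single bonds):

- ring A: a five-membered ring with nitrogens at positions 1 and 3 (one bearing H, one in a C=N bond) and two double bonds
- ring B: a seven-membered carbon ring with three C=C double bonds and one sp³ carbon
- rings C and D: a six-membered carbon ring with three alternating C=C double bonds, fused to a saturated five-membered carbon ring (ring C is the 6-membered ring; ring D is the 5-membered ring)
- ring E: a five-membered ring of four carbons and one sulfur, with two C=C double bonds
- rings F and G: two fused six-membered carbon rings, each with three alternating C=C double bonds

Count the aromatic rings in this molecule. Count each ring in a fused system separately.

Ring A is fully conjugated (every ring atom contributes a p orbital); 2 ring double bonds (4 π electrons) plus a heteroatom lone pair (2) give 6 π electrons. Since 6 = 4n+2 (n=1), ring A is aromatic (imidazole).
Ring B has one sp³ carbon, so it is not fully conjugated — not aromatic (cycloheptatriene).
Ring C has a continuous p-orbital overlap around the ring; 3 ring double bonds give 6 π electrons. Since 6 = 4n+2 (n=1), ring C is aromatic (benzene ring).
Ring D has three sp³ carbons, so it is not fully conjugated — not aromatic (cyclopentane ring).
Ring E has a continuous p-orbital overlap around the ring; 2 ring double bonds (4 π electrons) plus a heteroatom lone pair (2) give 6 π electrons. That satisfies 4n+2 with n=1, so ring E is aromatic (thiophene).
Rings F and G form a fused bicyclic system with 10 sp² atoms and 10 π electrons from ring double bonds. 10 = 4(2)+2, so the system is aromatic and both rings count as aromatic (naphthalene).
Aromatic: A, C, E, F, G. Total: 5.

5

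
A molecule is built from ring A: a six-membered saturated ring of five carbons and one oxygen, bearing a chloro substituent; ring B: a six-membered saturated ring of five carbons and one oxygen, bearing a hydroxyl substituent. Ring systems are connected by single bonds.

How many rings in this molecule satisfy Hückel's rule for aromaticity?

0

Ring A has only sp³ atoms, so it is not fully conjugated — not aromatic (tetrahydropyran).
Ring B has only sp³ atoms, so it is not fully conjugated — not aromatic (tetrahydropyran).
No ring is aromatic. Total: 0.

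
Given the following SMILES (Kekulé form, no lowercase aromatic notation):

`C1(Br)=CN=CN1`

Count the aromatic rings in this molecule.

1

The SMILES encodes a five-membered ring with nitrogens at positions 1 and 3 (one bearing H, one in a C=N bond) and two double bonds.
The 5-membered ring with two nitrogens (one N–H, one =N–) is planar and fully conjugated; 2 ring double bonds (4 π electrons) plus a heteroatom lone pair (2) give 6 π electrons. Since 6 = 4n+2 (n=1), it is aromatic (imidazole).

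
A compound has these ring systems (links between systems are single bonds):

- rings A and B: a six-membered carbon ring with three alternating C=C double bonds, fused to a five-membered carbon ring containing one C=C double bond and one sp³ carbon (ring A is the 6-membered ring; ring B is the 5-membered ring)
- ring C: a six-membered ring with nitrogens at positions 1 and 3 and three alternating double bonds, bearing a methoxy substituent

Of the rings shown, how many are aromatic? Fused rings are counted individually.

2

Ring A is planar and fully conjugated; 3 ring double bonds give 6 π electrons. 6 = 4(1)+2, so ring A is aromatic (benzene ring).
Ring B has one sp³ carbon, so it is not fully conjugated — not aromatic (cyclopentene ring).
Ring C has a continuous p-orbital overlap around the ring; 3 ring double bonds give 6 π electrons. That satisfies 4n+2 with n=1, so ring C is aromatic (pyrimidine).
Aromatic: A, C. Total: 2.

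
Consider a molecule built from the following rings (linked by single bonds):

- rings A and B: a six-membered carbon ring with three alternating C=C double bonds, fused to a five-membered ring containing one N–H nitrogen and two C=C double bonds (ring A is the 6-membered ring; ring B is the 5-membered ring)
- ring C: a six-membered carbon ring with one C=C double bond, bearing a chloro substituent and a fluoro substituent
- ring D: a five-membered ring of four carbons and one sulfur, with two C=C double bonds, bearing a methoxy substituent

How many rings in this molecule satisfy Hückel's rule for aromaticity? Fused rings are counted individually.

Rings A and B form a fused bicyclic system (with one N–H) with 9 sp² atoms and 10 π electrons from ring double bonds plus a heteroatom lone pair. 10 = 4(2)+2, so the system is aromatic and both rings count as aromatic (indole).
Ring C has four sp³ carbons, so it is not fully conjugated — not aromatic (cyclohexene).
Ring D is planar and fully conjugated; 2 ring double bonds (4 π electrons) plus a heteroatom lone pair (2) give 6 π electrons. That satisfies 4n+2 with n=1, so ring D is aromatic (thiophene).
Aromatic: A, B, D. Total: 3.

3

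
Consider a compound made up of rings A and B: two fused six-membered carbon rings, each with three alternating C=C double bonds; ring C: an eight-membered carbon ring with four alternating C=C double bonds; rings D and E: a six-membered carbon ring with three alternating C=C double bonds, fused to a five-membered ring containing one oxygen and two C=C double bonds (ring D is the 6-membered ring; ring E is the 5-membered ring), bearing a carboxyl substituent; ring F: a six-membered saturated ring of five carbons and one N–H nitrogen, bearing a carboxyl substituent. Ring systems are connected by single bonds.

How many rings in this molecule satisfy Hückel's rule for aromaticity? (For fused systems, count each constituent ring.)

4

Rings A and B form a fused bicyclic system with 10 sp² atoms and 10 π electrons from ring double bonds. 10 = 4(2)+2, so the system is aromatic and both rings count as aromatic (naphthalene).
Ring C has only sp² ring atoms; a planar conformation would have a fully conjugated π system of 8 electrons. But 8 = 4(2), which is 4n not 4n+2, so ring C is not aromatic (cyclooctatetraene) — cyclooctatetraene distorts into a non-planar tub to avoid antiaromaticity.
Rings D and E form a fused bicyclic system (with one oxygen) with 9 sp² atoms and 10 π electrons from ring double bonds plus a heteroatom lone pair. 10 = 4(2)+2, so the system is aromatic and both rings count as aromatic (benzofuran).
Ring F has only sp³ atoms, so it is not fully conjugated — not aromatic (piperidine).
Aromatic: A, B, D, E. Total: 4.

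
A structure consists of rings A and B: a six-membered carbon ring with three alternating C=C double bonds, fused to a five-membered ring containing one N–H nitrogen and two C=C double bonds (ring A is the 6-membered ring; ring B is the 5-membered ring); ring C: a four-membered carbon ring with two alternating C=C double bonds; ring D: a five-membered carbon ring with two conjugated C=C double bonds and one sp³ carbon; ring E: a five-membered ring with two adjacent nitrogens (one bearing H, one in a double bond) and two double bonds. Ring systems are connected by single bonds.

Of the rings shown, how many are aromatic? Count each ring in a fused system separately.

Rings A and B form a fused bicyclic system (with one N–H) with 9 sp² atoms and 10 π electrons from ring double bonds plus a heteroatom lone pair. 10 = 4(2)+2, so the system is aromatic and both rings count as aromatic (indole).
Ring C has only sp² ring atoms; a planar conformation would have a fully conjugated π system of 4 electrons. But 4 = 4(1), which is 4n not 4n+2, so ring C is not aromatic (cyclobutadiene) — cyclobutadiene is antiaromatic and distorts to a rectangle.
Ring D has one sp³ carbon, so it is not fully conjugated — not aromatic (cyclopentadiene).
Ring E is fully conjugated (every ring atom contributes a p orbital); 2 ring double bonds (4 π electrons) plus a heteroatom lone pair (2) give 6 π electrons. Since 6 = 4n+2 (n=1), ring E is aromatic (pyrazole).
Aromatic: A, B, E. Total: 3.

3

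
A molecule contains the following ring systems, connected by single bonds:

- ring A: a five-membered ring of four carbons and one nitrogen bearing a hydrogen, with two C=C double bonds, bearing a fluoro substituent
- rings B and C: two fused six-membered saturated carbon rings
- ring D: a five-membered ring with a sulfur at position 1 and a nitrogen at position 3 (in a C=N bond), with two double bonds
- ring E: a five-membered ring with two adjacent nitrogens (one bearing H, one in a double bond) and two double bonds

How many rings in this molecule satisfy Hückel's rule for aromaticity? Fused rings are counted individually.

3

Ring A has a continuous p-orbital overlap around the ring; 2 ring double bonds (4 π electrons) plus a heteroatom lone pair (2) give 6 π electrons. 6 = 4(1)+2, so ring A is aromatic (pyrrole).
Ring B has only sp³ atoms, so it is not fully conjugated — not aromatic (cyclohexane ring).
Ring C has only sp³ atoms, so it is not fully conjugated — not aromatic (cyclohexane ring).
Ring D is planar and fully conjugated; 2 ring double bonds (4 π electrons) plus a heteroatom lone pair (2) give 6 π electrons. Since 6 = 4n+2 (n=1), ring D is aromatic (thiazole).
Ring E is fully conjugated (every ring atom contributes a p orbital); 2 ring double bonds (4 π electrons) plus a heteroatom lone pair (2) give 6 π electrons. 6 = 4(1)+2, so ring E is aromatic (pyrazole).
Aromatic: A, D, E. Total: 3.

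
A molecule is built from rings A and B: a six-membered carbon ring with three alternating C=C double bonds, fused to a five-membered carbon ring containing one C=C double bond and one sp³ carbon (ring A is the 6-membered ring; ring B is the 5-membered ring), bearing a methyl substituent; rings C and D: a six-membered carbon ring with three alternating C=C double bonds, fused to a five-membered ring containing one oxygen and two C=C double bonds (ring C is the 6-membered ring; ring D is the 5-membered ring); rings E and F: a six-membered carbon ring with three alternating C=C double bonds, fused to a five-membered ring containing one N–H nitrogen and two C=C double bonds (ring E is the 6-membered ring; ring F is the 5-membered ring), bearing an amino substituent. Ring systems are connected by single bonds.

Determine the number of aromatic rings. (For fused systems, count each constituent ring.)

Ring A is planar and fully conjugated; 3 ring double bonds give 6 π electrons. That satisfies 4n+2 with n=1, so ring A is aromatic (benzene ring).
Ring B has one sp³ carbon, so it is not fully conjugated — not aromatic (cyclopentene ring).
Rings C and D form a fused bicyclic system (with one oxygen) with 9 sp² atoms and 10 π electrons from ring double bonds plus a heteroatom lone pair. 10 = 4(2)+2, so the system is aromatic and both rings count as aromatic (benzofuran).
Rings E and F form a fused bicyclic system (with one N–H) with 9 sp² atoms and 10 π electrons from ring double bonds plus a heteroatom lone pair. 10 = 4(2)+2, so the system is aromatic and both rings count as aromatic (indole).
Aromatic: A, C, D, E, F. Total: 5.

5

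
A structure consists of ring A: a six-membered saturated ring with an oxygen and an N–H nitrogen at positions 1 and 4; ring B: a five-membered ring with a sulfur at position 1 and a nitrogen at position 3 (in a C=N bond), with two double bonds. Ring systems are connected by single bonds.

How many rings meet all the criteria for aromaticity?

1

Ring A has only sp³ atoms, so it is not fully conjugated — not aromatic (morpholine).
Ring B is planar and fully conjugated; 2 ring double bonds (4 π electrons) plus a heteroatom lone pair (2) give 6 π electrons. That satisfies 4n+2 with n=1, so ring B is aromatic (thiazole).
Aromatic: B. Total: 1.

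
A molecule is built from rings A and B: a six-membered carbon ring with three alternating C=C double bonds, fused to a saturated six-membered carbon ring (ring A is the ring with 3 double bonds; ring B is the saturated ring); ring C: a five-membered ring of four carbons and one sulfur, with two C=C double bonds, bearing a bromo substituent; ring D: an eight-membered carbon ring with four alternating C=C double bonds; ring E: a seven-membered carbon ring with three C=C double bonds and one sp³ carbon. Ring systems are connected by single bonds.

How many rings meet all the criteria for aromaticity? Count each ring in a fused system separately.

2

Ring A has a continuous p-orbital overlap around the ring; 3 ring double bonds give 6 π electrons. 6 = 4(1)+2, so ring A is aromatic (benzene ring).
Ring B has four sp³ carbons, so it is not fully conjugated — not aromatic (cyclohexane ring).
Ring C has a continuous p-orbital overlap around the ring; 2 ring double bonds (4 π electrons) plus a heteroatom lone pair (2) give 6 π electrons. 6 = 4(1)+2, so ring C is aromatic (thiophene).
Ring D has only sp² ring atoms; a planar conformation would have a fully conjugated π system of 8 electrons. But 8 = 4(2), which is 4n not 4n+2, so ring D is not aromatic (cyclooctatetraene) — cyclooctatetraene distorts into a non-planar tub to avoid antiaromaticity.
Ring E has one sp³ carbon, so it is not fully conjugated — not aromatic (cycloheptatriene).
Aromatic: A, C. Total: 2.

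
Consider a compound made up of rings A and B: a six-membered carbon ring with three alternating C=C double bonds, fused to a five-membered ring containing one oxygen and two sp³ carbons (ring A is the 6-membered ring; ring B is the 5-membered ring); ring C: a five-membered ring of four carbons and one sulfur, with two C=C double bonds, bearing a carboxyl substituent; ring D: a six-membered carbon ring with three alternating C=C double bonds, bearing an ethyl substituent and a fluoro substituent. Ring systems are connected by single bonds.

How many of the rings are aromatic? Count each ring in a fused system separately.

Ring A is planar and fully conjugated; 3 ring double bonds give 6 π electrons. Since 6 = 4n+2 (n=1), ring A is aromatic (benzene ring).
Ring B has two sp³ carbons, so it is not fully conjugated — not aromatic (oxolane ring).
Ring C is fully conjugated (every ring atom contributes a p orbital); 2 ring double bonds (4 π electrons) plus a heteroatom lone pair (2) give 6 π electrons. 6 = 4(1)+2, so ring C is aromatic (thiophene).
Ring D has a continuous p-orbital overlap around the ring; 3 ring double bonds give 6 π electrons. 6 = 4(1)+2, so ring D is aromatic (benzene).
Aromatic: A, C, D. Total: 3.

3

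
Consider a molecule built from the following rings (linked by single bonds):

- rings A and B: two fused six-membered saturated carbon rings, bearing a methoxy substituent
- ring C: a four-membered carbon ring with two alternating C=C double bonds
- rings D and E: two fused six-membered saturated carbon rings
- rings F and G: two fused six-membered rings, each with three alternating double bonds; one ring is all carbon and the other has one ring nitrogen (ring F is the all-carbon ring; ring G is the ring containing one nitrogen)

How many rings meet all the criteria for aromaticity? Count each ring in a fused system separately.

Ring A has only sp³ atoms, so it is not fully conjugated — not aromatic (cyclohexane ring).
Ring B has only sp³ atoms, so it is not fully conjugated — not aromatic (cyclohexane ring).
Ring C has only sp² ring atoms; a planar conformation would have a fully conjugated π system of 4 electrons. But 4 = 4(1), which is 4n not 4n+2, so ring C is not aromatic (cyclobutadiene) — cyclobutadiene is antiaromatic and distorts to a rectangle.
Ring D has only sp³ atoms, so it is not fully conjugated — not aromatic (cyclohexane ring).
Ring E has only sp³ atoms, so it is not fully conjugated — not aromatic (cyclohexane ring).
Rings F and G form a fused bicyclic system (with one nitrogen) with 10 sp² atoms and 10 π electrons from ring double bonds. 10 = 4(2)+2, so the system is aromatic and both rings count as aromatic (quinoline).
Aromatic: F, G. Total: 2.

2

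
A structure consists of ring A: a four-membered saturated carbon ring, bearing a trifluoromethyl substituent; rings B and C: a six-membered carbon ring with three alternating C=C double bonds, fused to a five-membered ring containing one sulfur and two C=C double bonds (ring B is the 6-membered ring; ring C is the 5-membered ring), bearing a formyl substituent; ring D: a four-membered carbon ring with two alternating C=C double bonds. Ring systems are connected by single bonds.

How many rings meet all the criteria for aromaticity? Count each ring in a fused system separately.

2

Ring A has only sp³ atoms, so it is not fully conjugated — not aromatic (cyclobutane).
Rings B and C form a fused bicyclic system (with one sulfur) with 9 sp² atoms and 10 π electrons from ring double bonds plus a heteroatom lone pair. 10 = 4(2)+2, so the system is aromatic and both rings count as aromatic (benzothiophene).
Ring D has only sp² ring atoms; a planar conformation would have a fully conjugated π system of 4 electrons. But 4 = 4(1), which is 4n not 4n+2, so ring D is not aromatic (cyclobutadiene) — cyclobutadiene is antiaromatic and distorts to a rectangle.
Aromatic: B, C. Total: 2.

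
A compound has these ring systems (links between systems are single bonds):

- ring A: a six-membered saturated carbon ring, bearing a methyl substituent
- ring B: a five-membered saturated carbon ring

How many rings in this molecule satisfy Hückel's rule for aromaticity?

Ring A has only sp³ atoms, so it is not fully conjugated — not aromatic (cyclohexane).
Ring B has only sp³ atoms, so it is not fully conjugated — not aromatic (cyclopentane).
No ring is aromatic. Total: 0.

0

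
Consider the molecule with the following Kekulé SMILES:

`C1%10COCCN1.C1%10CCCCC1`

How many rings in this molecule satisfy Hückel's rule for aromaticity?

The SMILES encodes a six-membered saturated ring with an oxygen and an N–H nitrogen at positions 1 and 4; a six-membered saturated carbon ring.
The 6-membered ring with one oxygen and one N–H (1,4) has only sp³ atoms, so it is not fully conjugated — not aromatic (morpholine).
The 6-membered ring has only sp³ atoms, so it is not fully conjugated — not aromatic (cyclohexane).
None of the rings are aromatic. Total: 0.

0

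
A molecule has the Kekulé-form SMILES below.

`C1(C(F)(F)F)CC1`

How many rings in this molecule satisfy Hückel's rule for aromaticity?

0

The SMILES encodes a three-membered saturated carbon ring.
The 3-membered ring has only sp³ atoms, so it is not fully conjugated — not aromatic (cyclopropane).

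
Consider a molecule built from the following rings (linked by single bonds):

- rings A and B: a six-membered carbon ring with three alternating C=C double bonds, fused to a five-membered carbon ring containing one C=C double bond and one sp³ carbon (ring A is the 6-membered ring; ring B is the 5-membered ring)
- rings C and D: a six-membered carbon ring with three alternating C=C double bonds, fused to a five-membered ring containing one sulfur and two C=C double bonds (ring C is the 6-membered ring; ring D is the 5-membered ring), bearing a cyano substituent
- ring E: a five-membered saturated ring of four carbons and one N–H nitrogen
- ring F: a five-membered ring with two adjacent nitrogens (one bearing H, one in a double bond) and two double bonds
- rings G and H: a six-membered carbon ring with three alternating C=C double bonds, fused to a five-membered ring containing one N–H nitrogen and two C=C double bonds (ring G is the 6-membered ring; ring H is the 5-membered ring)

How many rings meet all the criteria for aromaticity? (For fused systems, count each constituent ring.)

Ring A is planar and fully conjugated; 3 ring double bonds give 6 π electrons. Since 6 = 4n+2 (n=1), ring A is aromatic (benzene ring).
Ring B has one sp³ carbon, so it is not fully conjugated — not aromatic (cyclopentene ring).
Rings C and D form a fused bicyclic system (with one sulfur) with 9 sp² atoms and 10 π electrons from ring double bonds plus a heteroatom lone pair. 10 = 4(2)+2, so the system is aromatic and both rings count as aromatic (benzothiophene).
Ring E has only sp³ atoms, so it is not fully conjugated — not aromatic (pyrrolidine).
Ring F has a continuous p-orbital overlap around the ring; 2 ring double bonds (4 π electrons) plus a heteroatom lone pair (2) give 6 π electrons. 6 = 4(1)+2, so ring F is aromatic (pyrazole).
Rings G and H form a fused bicyclic system (with one N–H) with 9 sp² atoms and 10 π electrons from ring double bonds plus a heteroatom lone pair. 10 = 4(2)+2, so the system is aromatic and both rings count as aromatic (indole).
Aromatic: A, C, D, F, G, H. Total: 6.

6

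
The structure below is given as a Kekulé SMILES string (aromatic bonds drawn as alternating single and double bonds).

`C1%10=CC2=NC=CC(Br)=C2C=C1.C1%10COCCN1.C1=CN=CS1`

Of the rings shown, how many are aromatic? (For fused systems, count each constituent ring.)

The SMILES encodes two fused six-membered rings, each with three alternating double bonds; one ring is all carbon and the other has one ring nitrogen; a six-membered saturated ring with an oxygen and an N–H nitrogen at positions 1 and 4; a five-membered ring with a sulfur at position 1 and a nitrogen at position 3 (in a C=N bond), with two double bonds.
The fused 6/6-membered bicyclic (with one nitrogen) is a single π system with 10 sp² atoms and 10 π electrons from ring double bonds. 10 = 4(2)+2, so the system is aromatic and both rings count as aromatic (quinoline).
The 6-membered ring with one oxygen and one N–H (1,4) has only sp³ atoms, so it is not fully conjugated — not aromatic (morpholine).
The 5-membered ring with one sulfur and one =N– is fully conjugated (every ring atom contributes a p orbital); 2 ring double bonds (4 π electrons) plus a heteroatom lone pair (2) give 6 π electrons. Since 6 = 4n+2 (n=1), it is aromatic (thiazole).
3 of the 4 rings are aromatic. Total: 3.

3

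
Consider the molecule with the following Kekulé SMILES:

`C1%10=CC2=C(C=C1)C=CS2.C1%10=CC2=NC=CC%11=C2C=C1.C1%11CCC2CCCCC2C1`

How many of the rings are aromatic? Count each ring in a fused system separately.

4

The SMILES encodes a six-membered carbon ring with three alternating C=C double bonds, fused to a five-membered ring containing one sulfur and two C=C double bonds; two fused six-membered rings, each with three alternating double bonds; one ring is all carbon and the other has one ring nitrogen; two fused six-membered saturated carbon rings.
The fused 6/5-membered bicyclic (with one sulfur) is a single π system with 9 sp² atoms and 10 π electrons from ring double bonds plus a heteroatom lone pair. 10 = 4(2)+2, so the system is aromatic and both rings count as aromatic (benzothiophene).
The fused 6/6-membered bicyclic (with one nitrogen) is a single π system with 10 sp² atoms and 10 π electrons from ring double bonds. 10 = 4(2)+2, so the system is aromatic and both rings count as aromatic (quinoline).
The 6-membered ring has only sp³ atoms, so it is not fully conjugated — not aromatic (cyclohexane ring).
The second 6-membered ring has only sp³ atoms, so it is not fully conjugated — not aromatic (cyclohexane ring).
4 of the 6 rings are aromatic. Total: 4.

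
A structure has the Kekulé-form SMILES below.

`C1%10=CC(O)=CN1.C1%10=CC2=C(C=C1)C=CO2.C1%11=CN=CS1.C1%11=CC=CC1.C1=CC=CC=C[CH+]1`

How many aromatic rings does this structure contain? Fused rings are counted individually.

The SMILES encodes a five-membered ring of four carbons and one nitrogen bearing a hydrogen, with two C=C double bonds; a six-membered carbon ring with three alternating C=C double bonds, fused to a five-membered ring containing one oxygen and two C=C double bonds; a five-membered ring with a sulfur at position 1 and a nitrogen at position 3 (in a C=N bond), with two double bonds; a five-membered carbon ring with two conjugated C=C double bonds and one sp³ carbon; a seven-membered all-carbon ring bearing a positive charge on one carbon, with three C=C double bonds.
The 5-membered ring with one N–H is planar and fully conjugated; 2 ring double bonds (4 π electrons) plus a heteroatom lone pair (2) give 6 π electrons. Since 6 = 4n+2 (n=1), it is aromatic (pyrrole).
The fused 6/5-membered bicyclic (with one oxygen) is a single π system with 9 sp² atoms and 10 π electrons from ring double bonds plus a heteroatom lone pair. 10 = 4(2)+2, so the system is aromatic and both rings count as aromatic (benzofuran).
The 5-membered ring with one sulfur and one =N– has a continuous p-orbital overlap around the ring; 2 ring double bonds (4 π electrons) plus a heteroatom lone pair (2) give 6 π electrons. Since 6 = 4n+2 (n=1), it is aromatic (thiazole).
The 5-membered ring has one sp³ carbon, so it is not fully conjugated — not aromatic (cyclopentadiene).
The 7-membered ring is planar and fully conjugated; 3 ring double bonds (6 π electrons) plus the carbocation's empty p orbital (0, but keeps the ring conjugated) give 6 π electrons. Since 6 = 4n+2 (n=1), it is aromatic (tropylium cation).
5 of the 6 rings are aromatic. Total: 5.

5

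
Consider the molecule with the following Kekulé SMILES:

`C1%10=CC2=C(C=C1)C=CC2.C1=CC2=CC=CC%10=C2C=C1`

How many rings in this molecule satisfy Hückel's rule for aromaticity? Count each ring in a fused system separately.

The SMILES encodes a six-membered carbon ring with three alternating C=C double bonds, fused to a five-membered carbon ring containing one C=C double bond and one sp³ carbon; two fused six-membered carbon rings, each with three alternating C=C double bonds.
The 6-membered ring is fully conjugated (every ring atom contributes a p orbital); 3 ring double bonds give 6 π electrons. 6 = 4(1)+2, so it is aromatic (benzene ring).
The 5-membered ring has one sp³ carbon, so it is not fully conjugated — not aromatic (cyclopentene ring).
The fused 6/6-membered bicyclic is a single π system with 10 sp² atoms and 10 π electrons from ring double bonds. 10 = 4(2)+2, so the system is aromatic and both rings count as aromatic (naphthalene).
3 of the 4 rings are aromatic. Total: 3.

3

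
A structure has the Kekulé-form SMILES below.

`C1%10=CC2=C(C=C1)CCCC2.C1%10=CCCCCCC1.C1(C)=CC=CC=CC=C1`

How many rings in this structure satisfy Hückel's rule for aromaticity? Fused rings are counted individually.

1

The SMILES encodes a six-membered carbon ring with three alternating C=C double bonds, fused to a saturated six-membered carbon ring; an eight-membered carbon ring with one C=C double bond; an eight-membered carbon ring with four alternating C=C double bonds.
The 6-membered ring is planar and fully conjugated; 3 ring double bonds give 6 π electrons. 6 = 4(1)+2, so it is aromatic (benzene ring).
The second 6-membered ring has four sp³ carbons, so it is not fully conjugated — not aromatic (cyclohexane ring).
The 8-membered ring has six sp³ carbons, so it is not fully conjugated — not aromatic (cyclooctene).
The second 8-membered ring has only sp² ring atoms; a planar conformation would have a fully conjugated π system of 8 electrons. But 8 = 4(2), which is 4n not 4n+2, so it is not aromatic (cyclooctatetraene) — cyclooctatetraene distorts into a non-planar tub to avoid antiaromaticity.
1 of the 4 rings is aromatic. Total: 1.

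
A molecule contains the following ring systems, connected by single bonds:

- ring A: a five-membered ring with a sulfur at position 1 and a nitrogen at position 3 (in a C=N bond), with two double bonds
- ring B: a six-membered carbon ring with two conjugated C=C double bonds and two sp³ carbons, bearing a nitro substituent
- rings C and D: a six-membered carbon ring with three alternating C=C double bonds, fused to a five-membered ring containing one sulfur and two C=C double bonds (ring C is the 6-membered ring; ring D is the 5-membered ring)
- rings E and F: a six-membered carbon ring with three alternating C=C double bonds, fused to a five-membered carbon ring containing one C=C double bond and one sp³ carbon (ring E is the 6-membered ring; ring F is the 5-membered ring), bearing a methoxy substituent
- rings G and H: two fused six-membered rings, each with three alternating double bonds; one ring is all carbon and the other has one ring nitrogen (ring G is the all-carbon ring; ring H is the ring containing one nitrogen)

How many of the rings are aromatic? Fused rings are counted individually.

Ring A has a continuous p-orbital overlap around the ring; 2 ring double bonds (4 π electrons) plus a heteroatom lone pair (2) give 6 π electrons. 6 = 4(1)+2, so ring A is aromatic (thiazole).
Ring B has two sp³ carbons, so it is not fully conjugated — not aromatic (1,3-cyclohexadiene).
Rings C and D form a fused bicyclic system (with one sulfur) with 9 sp² atoms and 10 π electrons from ring double bonds plus a heteroatom lone pair. 10 = 4(2)+2, so the system is aromatic and both rings count as aromatic (benzothiophene).
Ring E is fully conjugated (every ring atom contributes a p orbital); 3 ring double bonds give 6 π electrons. 6 = 4(1)+2, so ring E is aromatic (benzene ring).
Ring F has one sp³ carbon, so it is not fully conjugated — not aromatic (cyclopentene ring).
Rings G and H form a fused bicyclic system (with one nitrogen) with 10 sp² atoms and 10 π electrons from ring double bonds. 10 = 4(2)+2, so the system is aromatic and both rings count as aromatic (quinoline).
Aromatic: A, C, D, E, G, H. Total: 6.

6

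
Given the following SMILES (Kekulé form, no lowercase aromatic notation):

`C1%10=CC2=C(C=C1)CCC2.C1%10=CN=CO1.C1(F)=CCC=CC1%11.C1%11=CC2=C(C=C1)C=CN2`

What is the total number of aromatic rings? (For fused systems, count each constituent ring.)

The SMILES encodes a six-membered carbon ring with three alternating C=C double bonds, fused to a saturated five-membered carbon ring; a five-membered ring with an oxygen at position 1 and a nitrogen at position 3 (in a C=N bond), with two double bonds; a six-membered carbon ring with two isolated C=C double bonds and two sp³ carbons; a six-membered carbon ring with three alternating C=C double bonds, fused to a five-membered ring containing one N–H nitrogen and two C=C double bonds.
The 6-membered ring has a continuous p-orbital overlap around the ring; 3 ring double bonds give 6 π electrons. Since 6 = 4n+2 (n=1), it is aromatic (benzene ring).
The 5-membered ring has three sp³ carbons, so it is not fully conjugated — not aromatic (cyclopentane ring).
The 5-membered ring with one oxygen and one =N– is planar and fully conjugated; 2 ring double bonds (4 π electrons) plus a heteroatom lone pair (2) give 6 π electrons. 6 = 4(1)+2, so it is aromatic (oxazole).
The second 6-membered ring has two sp³ carbons, so it is not fully conjugated — not aromatic (1,4-cyclohexadiene).
The fused 6/5-membered bicyclic (with one N–H) is a single π system with 9 sp² atoms and 10 π electrons from ring double bonds plus a heteroatom lone pair. 10 = 4(2)+2, so the system is aromatic and both rings count as aromatic (indole).
4 of the 6 rings are aromatic. Total: 4.

4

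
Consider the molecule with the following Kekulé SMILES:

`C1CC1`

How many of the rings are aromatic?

The SMILES encodes a three-membered saturated carbon ring.
The 3-membered ring has only sp³ atoms, so it is not fully conjugated — not aromatic (cyclopropane).

0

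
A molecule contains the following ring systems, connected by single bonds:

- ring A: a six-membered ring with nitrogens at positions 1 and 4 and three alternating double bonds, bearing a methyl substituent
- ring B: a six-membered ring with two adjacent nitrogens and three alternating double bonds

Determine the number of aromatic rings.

Ring A is fully conjugated (every ring atom contributes a p orbital); 3 ring double bonds give 6 π electrons. 6 = 4(1)+2, so ring A is aromatic (pyrazine).
Ring B is fully conjugated (every ring atom contributes a p orbital); 3 ring double bonds give 6 π electrons. That satisfies 4n+2 with n=1, so ring B is aromatic (pyridazine).
Aromatic: A, B. Total: 2.

2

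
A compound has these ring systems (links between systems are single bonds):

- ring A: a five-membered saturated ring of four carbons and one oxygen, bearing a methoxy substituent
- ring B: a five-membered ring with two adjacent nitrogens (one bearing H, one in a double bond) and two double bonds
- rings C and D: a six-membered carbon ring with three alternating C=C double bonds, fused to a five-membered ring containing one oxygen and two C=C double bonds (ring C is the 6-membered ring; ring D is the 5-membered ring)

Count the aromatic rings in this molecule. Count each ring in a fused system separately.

Ring A has only sp³ atoms, so it is not fully conjugated — not aromatic (tetrahydrofuran).
Ring B has a continuous p-orbital overlap around the ring; 2 ring double bonds (4 π electrons) plus a heteroatom lone pair (2) give 6 π electrons. 6 = 4(1)+2, so ring B is aromatic (pyrazole).
Rings C and D form a fused bicyclic system (with one oxygen) with 9 sp² atoms and 10 π electrons from ring double bonds plus a heteroatom lone pair. 10 = 4(2)+2, so the system is aromatic and both rings count as aromatic (benzofuran).
Aromatic: B, C, D. Total: 3.

3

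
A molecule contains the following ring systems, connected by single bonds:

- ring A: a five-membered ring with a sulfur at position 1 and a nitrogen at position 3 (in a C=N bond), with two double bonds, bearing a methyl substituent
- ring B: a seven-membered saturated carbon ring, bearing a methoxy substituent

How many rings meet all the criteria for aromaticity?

Ring A is fully conjugated (every ring atom contributes a p orbital); 2 ring double bonds (4 π electrons) plus a heteroatom lone pair (2) give 6 π electrons. 6 = 4(1)+2, so ring A is aromatic (thiazole).
Ring B has only sp³ atoms, so it is not fully conjugated — not aromatic (cycloheptane).
Aromatic: A. Total: 1.

1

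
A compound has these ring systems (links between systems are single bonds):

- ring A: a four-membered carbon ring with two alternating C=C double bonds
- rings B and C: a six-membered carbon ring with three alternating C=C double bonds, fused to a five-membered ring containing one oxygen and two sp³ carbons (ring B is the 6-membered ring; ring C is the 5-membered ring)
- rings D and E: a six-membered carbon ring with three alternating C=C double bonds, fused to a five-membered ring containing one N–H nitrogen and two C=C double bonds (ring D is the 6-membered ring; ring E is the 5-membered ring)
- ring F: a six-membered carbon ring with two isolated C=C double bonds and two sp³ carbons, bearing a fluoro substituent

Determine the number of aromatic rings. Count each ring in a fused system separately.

3

Ring A has only sp² ring atoms; a planar conformation would have a fully conjugated π system of 4 electrons. But 4 = 4(1), which is 4n not 4n+2, so ring A is not aromatic (cyclobutadiene) — cyclobutadiene is antiaromatic and distorts to a rectangle.
Ring B has a continuous p-orbital overlap around the ring; 3 ring double bonds give 6 π electrons. 6 = 4(1)+2, so ring B is aromatic (benzene ring).
Ring C has two sp³ carbons, so it is not fully conjugated — not aromatic (oxolane ring).
Rings D and E form a fused bicyclic system (with one N–H) with 9 sp² atoms and 10 π electrons from ring double bonds plus a heteroatom lone pair. 10 = 4(2)+2, so the system is aromatic and both rings count as aromatic (indole).
Ring F has two sp³ carbons, so it is not fully conjugated — not aromatic (1,4-cyclohexadiene).
Aromatic: B, D, E. Total: 3.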